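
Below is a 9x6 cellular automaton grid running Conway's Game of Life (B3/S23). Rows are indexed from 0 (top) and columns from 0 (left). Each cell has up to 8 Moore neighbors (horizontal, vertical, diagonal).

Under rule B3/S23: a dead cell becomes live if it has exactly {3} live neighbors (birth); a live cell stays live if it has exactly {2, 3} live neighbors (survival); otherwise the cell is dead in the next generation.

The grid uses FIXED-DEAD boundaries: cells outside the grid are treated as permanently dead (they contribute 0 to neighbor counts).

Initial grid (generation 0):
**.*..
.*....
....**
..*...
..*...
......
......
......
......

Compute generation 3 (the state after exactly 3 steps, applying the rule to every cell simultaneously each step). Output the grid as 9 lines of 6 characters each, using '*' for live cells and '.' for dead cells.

Simulating step by step:
Generation 0 (given above): 8 live cells
Generation 1: 8 live cells
***...
***.*.
......
...*..
......
......
......
......
......
Generation 2: 9 live cells
*.**..
*.**..
.***..
......
......
......
......
......
......
Generation 3: 7 live cells
(generation 3 grid is the final answer)

Answer: ..**..
*...*.
.*.*..
..*...
......
......
......
......
......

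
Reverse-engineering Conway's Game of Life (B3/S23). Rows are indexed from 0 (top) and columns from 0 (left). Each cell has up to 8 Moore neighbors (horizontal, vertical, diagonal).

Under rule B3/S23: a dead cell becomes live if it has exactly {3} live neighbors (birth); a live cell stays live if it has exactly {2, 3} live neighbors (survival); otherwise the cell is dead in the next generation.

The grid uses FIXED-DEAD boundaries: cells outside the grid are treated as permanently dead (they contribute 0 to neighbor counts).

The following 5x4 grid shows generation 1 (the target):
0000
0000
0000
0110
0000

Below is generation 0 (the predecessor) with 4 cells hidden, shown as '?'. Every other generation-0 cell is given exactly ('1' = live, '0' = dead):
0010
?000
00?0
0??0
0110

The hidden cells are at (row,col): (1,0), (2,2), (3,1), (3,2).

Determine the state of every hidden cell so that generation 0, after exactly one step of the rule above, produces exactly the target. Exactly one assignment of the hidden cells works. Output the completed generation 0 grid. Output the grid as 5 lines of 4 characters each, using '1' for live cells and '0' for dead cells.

Answer: 0010
0000
0010
0000
0110

Derivation:
Hidden generation-0 cells (in order): (1,0), (2,2), (3,1), (3,2).
A hidden cell only influences target cells in its own 3x3 neighborhood. Try each of the 2^4 = 16 assignments, step the completed generation 0 forward once under B3/S23, and compare with the target:
  (1,0)=0 (2,2)=0 (3,1)=0 (3,2)=0 -> step gives (3,1)='0' but target has '1' -> reject
  (1,0)=0 (2,2)=0 (3,1)=0 (3,2)=1 -> step gives (4,1)='1' but target has '0' -> reject
  (1,0)=0 (2,2)=0 (3,1)=1 (3,2)=0 -> step gives (4,1)='1' but target has '0' -> reject
  (1,0)=0 (2,2)=0 (3,1)=1 (3,2)=1 -> step gives (4,1)='1' but target has '0' -> reject
  (1,0)=0 (2,2)=1 (3,1)=0 (3,2)=0 -> step reproduces the target at every cell -> ACCEPT
  (1,0)=0 (2,2)=1 (3,1)=0 (3,2)=1 -> step gives (3,1)='0' but target has '1' -> reject
  (1,0)=0 (2,2)=1 (3,1)=1 (3,2)=0 -> step gives (3,2)='0' but target has '1' -> reject
  (1,0)=0 (2,2)=1 (3,1)=1 (3,2)=1 -> step gives (2,1)='1' but target has '0' -> reject
  (1,0)=1 (2,2)=0 (3,1)=0 (3,2)=0 -> step gives (3,1)='0' but target has '1' -> reject
  (1,0)=1 (2,2)=0 (3,1)=0 (3,2)=1 -> step gives (4,1)='1' but target has '0' -> reject
  (1,0)=1 (2,2)=0 (3,1)=1 (3,2)=0 -> step gives (4,1)='1' but target has '0' -> reject
  (1,0)=1 (2,2)=0 (3,1)=1 (3,2)=1 -> step gives (2,1)='1' but target has '0' -> reject
  (1,0)=1 (2,2)=1 (3,1)=0 (3,2)=0 -> step gives (1,1)='1' but target has '0' -> reject
  (1,0)=1 (2,2)=1 (3,1)=0 (3,2)=1 -> step gives (1,1)='1' but target has '0' -> reject
  (1,0)=1 (2,2)=1 (3,1)=1 (3,2)=0 -> step gives (1,1)='1' but target has '0' -> reject
  (1,0)=1 (2,2)=1 (3,1)=1 (3,2)=1 -> step gives (1,1)='1' but target has '0' -> reject
Unique solution: (1,0)=dead, (2,2)=live, (3,1)=dead, (3,2)=dead.
Check: live-neighbor counts of every cell in the completed generation 0:
0101
0222
0101
1332
1111
Applying B3/S23 to generation 0 with these counts gives:
0000
0000
0000
0110
0000
which matches the target exactly.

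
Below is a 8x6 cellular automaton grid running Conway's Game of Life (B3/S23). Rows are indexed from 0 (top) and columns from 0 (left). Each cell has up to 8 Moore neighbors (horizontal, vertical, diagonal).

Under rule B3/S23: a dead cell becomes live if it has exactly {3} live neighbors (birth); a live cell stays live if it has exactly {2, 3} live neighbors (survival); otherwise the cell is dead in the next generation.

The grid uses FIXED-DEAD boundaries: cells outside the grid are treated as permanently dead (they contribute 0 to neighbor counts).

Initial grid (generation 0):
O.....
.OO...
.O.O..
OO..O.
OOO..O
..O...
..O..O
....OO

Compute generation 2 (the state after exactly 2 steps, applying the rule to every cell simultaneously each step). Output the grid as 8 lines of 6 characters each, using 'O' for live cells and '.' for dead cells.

Answer: OOO...
OOO...
.O.OO.
....O.
.O....
.O....
..O..O
...O.O

Derivation:
Simulating step by step:
Generation 0 (given above): 17 live cells
Generation 1: 17 live cells
.O....
OOO...
...O..
...OO.
O.OO..
..OO..
...OOO
....OO
Generation 2: 16 live cells
(generation 2 grid is the final answer)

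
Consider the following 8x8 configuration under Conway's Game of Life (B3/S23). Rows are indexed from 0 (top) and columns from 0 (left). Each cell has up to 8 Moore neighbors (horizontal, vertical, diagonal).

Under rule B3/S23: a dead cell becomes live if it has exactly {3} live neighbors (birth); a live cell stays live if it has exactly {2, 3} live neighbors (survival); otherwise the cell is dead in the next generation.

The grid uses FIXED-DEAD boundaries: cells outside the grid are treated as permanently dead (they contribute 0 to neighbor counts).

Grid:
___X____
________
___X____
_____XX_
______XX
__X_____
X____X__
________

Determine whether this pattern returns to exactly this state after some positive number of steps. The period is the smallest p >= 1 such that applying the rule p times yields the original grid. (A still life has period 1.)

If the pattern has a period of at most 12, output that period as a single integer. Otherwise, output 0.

Simulating and comparing each generation to the original:
Gen 0 (original, given above): 9 live cells
Gen 1: 7 live cells, differs from original
Gen 2: 6 live cells, differs from original
Gen 3: 6 live cells, differs from original
Gen 4: 8 live cells, differs from original
Gen 5: 7 live cells, differs from original
Gen 6: 8 live cells, differs from original
Gen 7: 9 live cells, differs from original
Gen 8: 10 live cells, differs from original
Gen 9: 12 live cells, differs from original
Gen 10: 11 live cells, differs from original
Gen 11: 16 live cells, differs from original
Gen 12: 15 live cells, differs from original
No period found within 12 steps.

Answer: 0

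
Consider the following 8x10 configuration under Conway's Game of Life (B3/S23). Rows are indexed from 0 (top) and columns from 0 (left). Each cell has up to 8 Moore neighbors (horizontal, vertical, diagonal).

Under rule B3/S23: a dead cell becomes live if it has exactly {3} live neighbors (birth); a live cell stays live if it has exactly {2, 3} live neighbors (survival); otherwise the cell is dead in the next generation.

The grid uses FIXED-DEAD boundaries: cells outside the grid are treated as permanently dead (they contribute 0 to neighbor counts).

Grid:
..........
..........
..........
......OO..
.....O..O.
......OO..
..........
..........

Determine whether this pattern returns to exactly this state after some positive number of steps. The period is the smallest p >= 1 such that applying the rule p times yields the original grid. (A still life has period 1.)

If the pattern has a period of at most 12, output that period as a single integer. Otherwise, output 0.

Simulating and comparing each generation to the original:
Gen 0 (original, given above): 6 live cells
Gen 1: 6 live cells, MATCHES original -> period = 1

Answer: 1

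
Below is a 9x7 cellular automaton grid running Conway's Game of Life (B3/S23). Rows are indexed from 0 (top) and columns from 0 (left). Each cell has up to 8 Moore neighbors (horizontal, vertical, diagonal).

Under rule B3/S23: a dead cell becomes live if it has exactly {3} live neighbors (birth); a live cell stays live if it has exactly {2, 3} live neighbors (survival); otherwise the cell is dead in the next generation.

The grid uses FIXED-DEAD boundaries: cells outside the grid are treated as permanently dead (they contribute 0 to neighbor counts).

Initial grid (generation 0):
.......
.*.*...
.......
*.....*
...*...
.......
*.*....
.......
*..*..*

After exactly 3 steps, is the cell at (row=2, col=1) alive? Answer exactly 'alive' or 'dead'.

Answer: dead

Derivation:
Simulating step by step:
Generation 0 (given above): 10 live cells
Generation 1: 1 live cells
.......
.......
.......
.......
.......
.......
.......
.*.....
.......
Generation 2: 0 live cells
.......
.......
.......
.......
.......
.......
.......
.......
.......
Generation 3: 0 live cells
.......
.......
.......
.......
.......
.......
.......
.......
.......

Cell (2,1) at generation 3: 0 -> dead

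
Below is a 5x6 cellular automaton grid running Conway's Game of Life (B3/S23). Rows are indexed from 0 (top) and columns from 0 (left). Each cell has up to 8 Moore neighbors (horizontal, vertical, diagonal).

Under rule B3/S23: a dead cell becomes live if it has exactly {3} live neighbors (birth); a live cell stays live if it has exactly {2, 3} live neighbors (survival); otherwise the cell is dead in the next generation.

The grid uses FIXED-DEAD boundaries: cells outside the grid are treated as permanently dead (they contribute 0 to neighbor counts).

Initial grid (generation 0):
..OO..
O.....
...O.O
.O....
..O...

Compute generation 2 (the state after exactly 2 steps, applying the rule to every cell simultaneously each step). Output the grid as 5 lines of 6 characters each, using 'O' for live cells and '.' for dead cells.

Answer: ...O..
...O..
..O...
......
......

Derivation:
Simulating step by step:
Generation 0 (given above): 7 live cells
Generation 1: 4 live cells
......
..OOO.
......
..O...
......
Generation 2: 3 live cells
(generation 2 grid is the final answer)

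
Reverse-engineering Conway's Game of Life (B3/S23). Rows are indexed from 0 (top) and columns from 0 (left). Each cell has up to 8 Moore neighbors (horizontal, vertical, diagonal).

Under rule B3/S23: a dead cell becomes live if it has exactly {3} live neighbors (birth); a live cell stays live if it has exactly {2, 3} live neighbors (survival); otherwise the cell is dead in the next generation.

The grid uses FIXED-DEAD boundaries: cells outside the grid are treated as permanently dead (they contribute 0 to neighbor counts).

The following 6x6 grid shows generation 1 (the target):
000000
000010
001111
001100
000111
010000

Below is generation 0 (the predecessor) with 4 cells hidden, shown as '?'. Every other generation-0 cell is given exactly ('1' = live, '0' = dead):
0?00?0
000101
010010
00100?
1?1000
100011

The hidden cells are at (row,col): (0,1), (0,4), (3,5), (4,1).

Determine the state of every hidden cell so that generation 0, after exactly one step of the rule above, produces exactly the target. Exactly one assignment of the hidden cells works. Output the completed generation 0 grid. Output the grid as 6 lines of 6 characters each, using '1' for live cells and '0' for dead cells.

Answer: 000000
000101
010010
001001
101000
100011

Derivation:
Hidden generation-0 cells (in order): (0,1), (0,4), (3,5), (4,1).
A hidden cell only influences target cells in its own 3x3 neighborhood. Try each of the 2^4 = 16 assignments, step the completed generation 0 forward once under B3/S23, and compare with the target:
  (0,1)=0 (0,4)=0 (3,5)=0 (4,1)=0 -> step gives (2,5)='0' but target has '1' -> reject
  (0,1)=0 (0,4)=0 (3,5)=0 (4,1)=1 -> step gives (2,5)='0' but target has '1' -> reject
  (0,1)=0 (0,4)=0 (3,5)=1 (4,1)=0 -> step reproduces the target at every cell -> ACCEPT
  (0,1)=0 (0,4)=0 (3,5)=1 (4,1)=1 -> step gives (3,0)='1' but target has '0' -> reject
  (0,1)=0 (0,4)=1 (3,5)=0 (4,1)=0 -> step gives (0,4)='1' but target has '0' -> reject
  (0,1)=0 (0,4)=1 (3,5)=0 (4,1)=1 -> step gives (0,4)='1' but target has '0' -> reject
  (0,1)=0 (0,4)=1 (3,5)=1 (4,1)=0 -> step gives (0,4)='1' but target has '0' -> reject
  (0,1)=0 (0,4)=1 (3,5)=1 (4,1)=1 -> step gives (0,4)='1' but target has '0' -> reject
  (0,1)=1 (0,4)=0 (3,5)=0 (4,1)=0 -> step gives (1,2)='1' but target has '0' -> reject
  (0,1)=1 (0,4)=0 (3,5)=0 (4,1)=1 -> step gives (1,2)='1' but target has '0' -> reject
  (0,1)=1 (0,4)=0 (3,5)=1 (4,1)=0 -> step gives (1,2)='1' but target has '0' -> reject
  (0,1)=1 (0,4)=0 (3,5)=1 (4,1)=1 -> step gives (1,2)='1' but target has '0' -> reject
  (0,1)=1 (0,4)=1 (3,5)=0 (4,1)=0 -> step gives (0,4)='1' but target has '0' -> reject
  (0,1)=1 (0,4)=1 (3,5)=0 (4,1)=1 -> step gives (0,4)='1' but target has '0' -> reject
  (0,1)=1 (0,4)=1 (3,5)=1 (4,1)=0 -> step gives (0,4)='1' but target has '0' -> reject
  (0,1)=1 (0,4)=1 (3,5)=1 (4,1)=1 -> step gives (0,4)='1' but target has '0' -> reject
Unique solution: (0,1)=dead, (0,4)=dead, (3,5)=live, (4,1)=dead.
Check: live-neighbor counts of every cell in the completed generation 0:
001121
112131
113333
242321
141333
131211
Applying B3/S23 to generation 0 with these counts gives:
000000
000010
001111
001100
000111
010000
which matches the target exactly.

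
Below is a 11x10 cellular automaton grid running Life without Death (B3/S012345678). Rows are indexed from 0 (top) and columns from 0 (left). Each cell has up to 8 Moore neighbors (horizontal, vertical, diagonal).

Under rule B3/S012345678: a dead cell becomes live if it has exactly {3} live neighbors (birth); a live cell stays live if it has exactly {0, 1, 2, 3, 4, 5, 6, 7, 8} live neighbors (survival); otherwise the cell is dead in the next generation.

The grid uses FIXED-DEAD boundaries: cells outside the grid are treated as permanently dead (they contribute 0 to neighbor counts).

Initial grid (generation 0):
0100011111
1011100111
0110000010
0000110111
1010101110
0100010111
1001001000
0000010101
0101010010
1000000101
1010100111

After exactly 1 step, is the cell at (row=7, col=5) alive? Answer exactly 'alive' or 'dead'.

Answer: alive

Derivation:
Simulating step by step:
Generation 0 (given above): 51 live cells
Generation 1: 77 live cells
0111111111
1011110111
0110011010
0010110111
1111101110
1111110111
1001111001
0010010111
0101110111
1011101101
1110100111

Cell (7,5) at generation 1: 1 -> alive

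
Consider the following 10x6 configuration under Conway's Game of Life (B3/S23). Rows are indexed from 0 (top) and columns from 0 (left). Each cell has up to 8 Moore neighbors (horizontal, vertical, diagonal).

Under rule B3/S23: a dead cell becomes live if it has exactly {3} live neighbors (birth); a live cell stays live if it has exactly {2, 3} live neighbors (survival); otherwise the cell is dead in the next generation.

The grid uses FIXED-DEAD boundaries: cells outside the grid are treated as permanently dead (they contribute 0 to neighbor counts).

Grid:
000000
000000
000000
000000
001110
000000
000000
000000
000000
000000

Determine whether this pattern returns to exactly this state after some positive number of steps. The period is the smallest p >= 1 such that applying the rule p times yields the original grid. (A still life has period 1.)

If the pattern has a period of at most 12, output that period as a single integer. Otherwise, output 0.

Answer: 2

Derivation:
Simulating and comparing each generation to the original:
Gen 0 (original, given above): 3 live cells
Gen 1: 3 live cells, differs from original
Gen 2: 3 live cells, MATCHES original -> period = 2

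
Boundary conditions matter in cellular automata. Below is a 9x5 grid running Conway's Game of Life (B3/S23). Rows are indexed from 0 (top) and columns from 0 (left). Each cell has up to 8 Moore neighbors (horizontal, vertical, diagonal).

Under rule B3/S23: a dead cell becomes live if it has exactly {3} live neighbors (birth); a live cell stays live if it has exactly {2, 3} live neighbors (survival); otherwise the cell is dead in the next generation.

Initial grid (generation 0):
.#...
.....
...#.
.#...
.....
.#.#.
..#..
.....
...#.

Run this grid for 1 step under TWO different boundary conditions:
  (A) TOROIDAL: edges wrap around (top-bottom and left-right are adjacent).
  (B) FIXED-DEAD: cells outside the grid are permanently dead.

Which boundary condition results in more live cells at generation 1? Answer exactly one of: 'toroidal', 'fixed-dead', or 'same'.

Under TOROIDAL boundary, generation 1:
.....
.....
.....
.....
..#..
..#..
..#..
.....
.....
Population = 3

Under FIXED-DEAD boundary, generation 1:
.....
.....
.....
.....
..#..
..#..
..#..
.....
.....
Population = 3

Comparison: toroidal=3, fixed-dead=3 -> same

Answer: same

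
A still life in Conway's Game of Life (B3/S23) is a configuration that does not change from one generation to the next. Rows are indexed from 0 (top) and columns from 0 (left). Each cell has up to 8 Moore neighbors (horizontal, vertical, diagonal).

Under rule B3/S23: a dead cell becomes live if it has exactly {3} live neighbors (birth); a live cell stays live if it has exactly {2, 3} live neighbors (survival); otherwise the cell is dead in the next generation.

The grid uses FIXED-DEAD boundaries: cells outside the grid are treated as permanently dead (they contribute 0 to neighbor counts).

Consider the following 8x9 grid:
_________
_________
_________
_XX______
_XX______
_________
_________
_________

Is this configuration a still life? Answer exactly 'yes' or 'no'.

Compute generation 1 and compare to generation 0 (given above):
Generation 1:
_________
_________
_________
_XX______
_XX______
_________
_________
_________
The grids are IDENTICAL -> still life.

Answer: yes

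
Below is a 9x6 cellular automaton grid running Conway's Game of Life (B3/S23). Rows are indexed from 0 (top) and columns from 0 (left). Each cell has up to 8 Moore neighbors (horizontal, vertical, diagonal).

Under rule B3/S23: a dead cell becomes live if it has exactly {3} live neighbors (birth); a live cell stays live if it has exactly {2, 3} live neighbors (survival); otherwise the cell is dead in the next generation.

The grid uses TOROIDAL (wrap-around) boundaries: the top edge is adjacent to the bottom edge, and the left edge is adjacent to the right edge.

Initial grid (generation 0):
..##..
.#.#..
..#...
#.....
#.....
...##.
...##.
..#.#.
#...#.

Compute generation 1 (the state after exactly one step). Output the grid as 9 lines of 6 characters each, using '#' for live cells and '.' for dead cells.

Answer: .####.
.#.#..
.##...
.#....
.....#
...###
..#..#
....#.
.##.##

Derivation:
Simulating step by step:
Generation 0 (given above): 15 live cells
Generation 1: 20 live cells
(generation 1 grid is the final answer)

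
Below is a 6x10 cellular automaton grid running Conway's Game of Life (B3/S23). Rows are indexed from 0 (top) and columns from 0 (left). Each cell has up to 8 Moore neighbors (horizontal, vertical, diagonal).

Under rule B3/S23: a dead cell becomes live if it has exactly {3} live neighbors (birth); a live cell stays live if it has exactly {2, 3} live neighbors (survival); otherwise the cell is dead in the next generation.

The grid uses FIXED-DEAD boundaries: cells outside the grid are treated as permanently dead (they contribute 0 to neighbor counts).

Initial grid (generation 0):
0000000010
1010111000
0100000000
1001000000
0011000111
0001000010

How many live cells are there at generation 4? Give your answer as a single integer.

Answer: 21

Derivation:
Simulating step by step:
Generation 0 (given above): 16 live cells
Generation 1: 23 live cells
0000010000
0100010000
1111110000
0101000010
0011100111
0011000111
Generation 2: 19 live cells
0000000000
1101011000
1001010000
1000010111
0100100000
0010100101
Generation 3: 23 live cells
0000000000
1110011000
1010010110
1100011010
0101111101
0001000000
Generation 4: 21 live cells
0100000000
1010011100
0010100010
1001000001
1101000110
0011011000
Population at generation 4: 21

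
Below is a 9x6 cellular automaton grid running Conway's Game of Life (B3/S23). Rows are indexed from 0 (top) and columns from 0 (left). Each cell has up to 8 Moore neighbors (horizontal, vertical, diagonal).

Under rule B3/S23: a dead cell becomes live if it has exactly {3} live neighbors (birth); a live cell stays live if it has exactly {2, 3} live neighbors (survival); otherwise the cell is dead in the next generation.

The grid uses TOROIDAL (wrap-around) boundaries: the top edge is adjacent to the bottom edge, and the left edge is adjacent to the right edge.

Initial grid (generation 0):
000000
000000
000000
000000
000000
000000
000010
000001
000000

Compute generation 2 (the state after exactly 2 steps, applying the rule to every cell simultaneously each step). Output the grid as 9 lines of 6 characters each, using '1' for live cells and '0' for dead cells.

Simulating step by step:
Generation 0 (given above): 2 live cells
Generation 1: 0 live cells
000000
000000
000000
000000
000000
000000
000000
000000
000000
Generation 2: 0 live cells
(generation 2 grid is the final answer)

Answer: 000000
000000
000000
000000
000000
000000
000000
000000
000000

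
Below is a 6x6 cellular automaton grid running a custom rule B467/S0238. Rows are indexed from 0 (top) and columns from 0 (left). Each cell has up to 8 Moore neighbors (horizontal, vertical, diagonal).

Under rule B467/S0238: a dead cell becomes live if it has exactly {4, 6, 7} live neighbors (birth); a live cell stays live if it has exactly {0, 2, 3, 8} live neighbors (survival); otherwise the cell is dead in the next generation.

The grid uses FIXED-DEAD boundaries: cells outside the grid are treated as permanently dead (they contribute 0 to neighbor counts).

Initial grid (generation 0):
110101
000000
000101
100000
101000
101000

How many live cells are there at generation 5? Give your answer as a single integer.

Answer: 0

Derivation:
Simulating step by step:
Generation 0 (given above): 11 live cells
Generation 1: 7 live cells
000101
000010
000101
000000
100000
010000
Generation 2: 0 live cells
000000
000000
000000
000000
000000
000000
Generation 3: 0 live cells
000000
000000
000000
000000
000000
000000
Generation 4: 0 live cells
000000
000000
000000
000000
000000
000000
Generation 5: 0 live cells
000000
000000
000000
000000
000000
000000
Population at generation 5: 0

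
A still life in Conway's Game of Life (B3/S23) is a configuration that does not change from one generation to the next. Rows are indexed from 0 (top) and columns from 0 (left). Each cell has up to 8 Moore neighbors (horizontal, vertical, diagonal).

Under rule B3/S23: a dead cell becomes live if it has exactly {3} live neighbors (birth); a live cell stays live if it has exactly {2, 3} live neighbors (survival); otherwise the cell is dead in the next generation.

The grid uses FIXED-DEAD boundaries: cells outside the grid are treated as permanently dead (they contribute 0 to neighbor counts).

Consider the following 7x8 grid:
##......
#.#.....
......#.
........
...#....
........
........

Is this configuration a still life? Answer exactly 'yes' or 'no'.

Answer: no

Derivation:
Compute generation 1 and compare to generation 0 (given above):
Generation 1:
##......
#.......
........
........
........
........
........
Cell (1,2) differs: gen0=1 vs gen1=0 -> NOT a still life.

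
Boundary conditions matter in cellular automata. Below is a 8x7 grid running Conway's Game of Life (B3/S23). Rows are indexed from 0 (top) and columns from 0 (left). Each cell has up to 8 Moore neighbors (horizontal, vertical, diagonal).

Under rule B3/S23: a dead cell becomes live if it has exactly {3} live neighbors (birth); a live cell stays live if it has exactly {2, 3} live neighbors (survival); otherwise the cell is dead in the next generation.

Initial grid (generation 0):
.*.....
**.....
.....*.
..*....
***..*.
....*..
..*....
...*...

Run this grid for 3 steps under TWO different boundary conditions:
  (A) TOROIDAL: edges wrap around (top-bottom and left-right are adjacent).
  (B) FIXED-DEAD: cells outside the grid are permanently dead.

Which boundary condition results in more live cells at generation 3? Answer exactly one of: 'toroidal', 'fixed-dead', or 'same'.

Answer: toroidal

Derivation:
Under TOROIDAL boundary, generation 3:
.***...
..*....
.**....
*......
***....
..*....
...**..
.***...
Population = 16

Under FIXED-DEAD boundary, generation 3:
.*.....
..*....
.***...
*......
..*....
.*.*...
..**...
.......
Population = 11

Comparison: toroidal=16, fixed-dead=11 -> toroidal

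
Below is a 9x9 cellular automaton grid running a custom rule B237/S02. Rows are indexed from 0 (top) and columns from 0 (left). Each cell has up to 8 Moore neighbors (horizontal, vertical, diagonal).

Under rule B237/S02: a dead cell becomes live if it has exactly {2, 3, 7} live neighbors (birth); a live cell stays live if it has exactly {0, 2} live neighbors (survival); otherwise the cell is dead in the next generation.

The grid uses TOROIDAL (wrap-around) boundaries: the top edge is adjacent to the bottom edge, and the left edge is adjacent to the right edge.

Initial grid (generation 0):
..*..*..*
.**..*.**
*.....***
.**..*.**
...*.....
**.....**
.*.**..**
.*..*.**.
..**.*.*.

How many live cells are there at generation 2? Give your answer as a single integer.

Simulating step by step:
Generation 0 (given above): 35 live cells
Generation 1: 27 live cells
*....*...
..****...
...***...
.****....
....*.*..
.*.**.*..
...***...
**.......
**......*
Generation 2: 27 live cells
..**.**.*
.**...*..
.*....*..
......*..
**.....*.
.**...**.
**....*..
..****..*
..*......
Population at generation 2: 27

Answer: 27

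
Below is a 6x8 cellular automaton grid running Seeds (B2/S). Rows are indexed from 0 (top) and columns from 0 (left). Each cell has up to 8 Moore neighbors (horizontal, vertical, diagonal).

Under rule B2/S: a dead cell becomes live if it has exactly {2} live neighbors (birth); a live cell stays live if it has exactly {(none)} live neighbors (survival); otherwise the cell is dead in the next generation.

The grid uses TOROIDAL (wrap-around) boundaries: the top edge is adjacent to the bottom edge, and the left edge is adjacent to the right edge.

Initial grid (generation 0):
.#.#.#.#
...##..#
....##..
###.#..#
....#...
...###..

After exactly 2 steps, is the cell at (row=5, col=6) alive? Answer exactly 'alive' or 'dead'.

Answer: alive

Derivation:
Simulating step by step:
Generation 0 (given above): 18 live cells
Generation 1: 4 live cells
........
........
........
......#.
......##
#.......
Generation 2: 4 live cells
........
........
........
.....#..
#....#..
......#.

Cell (5,6) at generation 2: 1 -> alive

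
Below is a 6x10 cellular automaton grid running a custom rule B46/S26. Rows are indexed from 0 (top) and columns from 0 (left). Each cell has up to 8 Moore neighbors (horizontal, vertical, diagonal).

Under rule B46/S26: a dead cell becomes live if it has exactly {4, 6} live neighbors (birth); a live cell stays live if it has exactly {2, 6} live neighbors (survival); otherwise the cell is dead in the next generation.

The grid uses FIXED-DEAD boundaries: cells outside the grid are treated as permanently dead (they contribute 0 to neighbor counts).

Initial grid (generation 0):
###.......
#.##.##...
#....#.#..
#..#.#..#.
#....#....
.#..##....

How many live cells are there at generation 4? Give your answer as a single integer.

Simulating step by step:
Generation 0 (given above): 20 live cells
Generation 1: 14 live cells
#.........
.#.#.#....
##.....#..
#...###...
#.........
....##....
Generation 2: 8 live cells
..........
#.........
....###...
.#...##...
....#.....
..........
Generation 3: 2 live cells
..........
..........
....#.....
....#.....
..........
..........
Generation 4: 0 live cells
..........
..........
..........
..........
..........
..........
Population at generation 4: 0

Answer: 0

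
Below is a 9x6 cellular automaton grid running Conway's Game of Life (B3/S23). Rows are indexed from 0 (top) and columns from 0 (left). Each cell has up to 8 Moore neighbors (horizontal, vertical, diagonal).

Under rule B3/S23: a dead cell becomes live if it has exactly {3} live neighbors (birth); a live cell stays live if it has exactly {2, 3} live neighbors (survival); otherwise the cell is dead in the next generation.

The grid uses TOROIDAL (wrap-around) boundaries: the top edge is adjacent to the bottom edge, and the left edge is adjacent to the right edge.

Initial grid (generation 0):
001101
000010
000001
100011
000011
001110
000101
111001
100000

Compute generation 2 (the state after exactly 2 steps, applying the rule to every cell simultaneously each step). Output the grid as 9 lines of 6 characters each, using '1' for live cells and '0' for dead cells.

Answer: 001000
100100
100010
110001
010000
000000
111111
101001
100000

Derivation:
Simulating step by step:
Generation 0 (given above): 20 live cells
Generation 1: 17 live cells
000111
000111
100000
100000
100000
001000
000001
011011
000110
Generation 2: 19 live cells
(generation 2 grid is the final answer)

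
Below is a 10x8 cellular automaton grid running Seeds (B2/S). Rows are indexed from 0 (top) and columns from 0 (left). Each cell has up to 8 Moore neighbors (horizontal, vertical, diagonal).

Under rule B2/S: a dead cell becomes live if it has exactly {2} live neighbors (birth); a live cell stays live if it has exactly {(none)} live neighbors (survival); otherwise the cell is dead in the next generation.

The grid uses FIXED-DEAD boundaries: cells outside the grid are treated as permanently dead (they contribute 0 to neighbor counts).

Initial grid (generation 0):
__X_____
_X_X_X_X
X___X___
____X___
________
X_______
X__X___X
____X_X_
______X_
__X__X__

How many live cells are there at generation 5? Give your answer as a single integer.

Simulating step by step:
Generation 0 (given above): 17 live cells
Generation 1: 21 live cells
_X_XX_X_
X_____X_
_XX___X_
___X_X__
________
_X______
_X__XXX_
___X____
___XX__X
______X_
Generation 2: 27 live cells
X_X____X
____X___
X__XX__X
_X__X_X_
__X_X___
X_X_X_X_
X__X____
_______X
__X__XX_
___XXX_X
Generation 3: 26 live cells
_X_X____
X_X__XXX
_XX___X_
X______X
X_____XX
________
__X_XXXX
_XXXXX__
________
__X_____
Generation 4: 14 live cells
X___XX_X
____X___
___X____
__X__X__
_X______
_X_XX___
________
_______X
_____X__
________
Generation 5: 16 live cells
___X__X_
______X_
__X__X__
_X_XX___
X____X__
X_______
__XXX___
______X_
______X_
________
Population at generation 5: 16

Answer: 16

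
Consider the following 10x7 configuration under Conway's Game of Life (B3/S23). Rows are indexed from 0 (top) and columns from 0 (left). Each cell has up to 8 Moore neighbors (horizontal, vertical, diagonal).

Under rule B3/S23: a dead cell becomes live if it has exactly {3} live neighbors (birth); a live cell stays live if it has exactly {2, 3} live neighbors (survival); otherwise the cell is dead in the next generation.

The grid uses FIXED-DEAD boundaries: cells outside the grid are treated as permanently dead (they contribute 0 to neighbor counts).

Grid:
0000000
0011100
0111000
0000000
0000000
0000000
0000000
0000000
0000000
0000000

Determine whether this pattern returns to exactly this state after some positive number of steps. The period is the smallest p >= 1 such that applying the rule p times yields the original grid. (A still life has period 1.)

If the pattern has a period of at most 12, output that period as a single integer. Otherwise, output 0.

Answer: 2

Derivation:
Simulating and comparing each generation to the original:
Gen 0 (original, given above): 6 live cells
Gen 1: 6 live cells, differs from original
Gen 2: 6 live cells, MATCHES original -> period = 2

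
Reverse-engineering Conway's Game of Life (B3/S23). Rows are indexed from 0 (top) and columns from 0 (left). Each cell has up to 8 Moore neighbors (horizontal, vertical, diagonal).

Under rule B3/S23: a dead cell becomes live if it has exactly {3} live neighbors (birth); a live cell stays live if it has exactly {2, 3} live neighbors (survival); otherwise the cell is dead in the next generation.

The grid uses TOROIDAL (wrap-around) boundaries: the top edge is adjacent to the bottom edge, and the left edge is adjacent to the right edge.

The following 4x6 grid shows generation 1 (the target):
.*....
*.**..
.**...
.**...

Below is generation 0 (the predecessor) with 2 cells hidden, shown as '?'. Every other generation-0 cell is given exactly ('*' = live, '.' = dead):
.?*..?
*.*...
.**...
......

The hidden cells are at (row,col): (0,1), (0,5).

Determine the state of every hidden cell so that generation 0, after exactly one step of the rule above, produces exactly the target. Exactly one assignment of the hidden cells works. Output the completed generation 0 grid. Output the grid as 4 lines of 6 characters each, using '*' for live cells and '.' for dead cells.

Hidden generation-0 cells (in order): (0,1), (0,5).
A hidden cell only influences target cells in its own 3x3 neighborhood. Try each of the 2^2 = 4 assignments, step the completed generation 0 forward once under B3/S23, and compare with the target:
  (0,1)=. (0,5)=. -> step gives (1,0)='.' but target has '*' -> reject
  (0,1)=. (0,5)=* -> step reproduces the target at every cell -> ACCEPT
  (0,1)=* (0,5)=. -> step gives (0,2)='*' but target has '.' -> reject
  (0,1)=* (0,5)=* -> step gives (0,0)='*' but target has '.' -> reject
Unique solution: (0,1)=dead, (0,5)=live.
Check: live-neighbor counts of every cell in the completed generation 0:
231211
253312
232201
233211
Applying B3/S23 to generation 0 with these counts gives:
.*....
*.**..
.**...
.**...
which matches the target exactly.

Answer: ..*..*
*.*...
.**...
......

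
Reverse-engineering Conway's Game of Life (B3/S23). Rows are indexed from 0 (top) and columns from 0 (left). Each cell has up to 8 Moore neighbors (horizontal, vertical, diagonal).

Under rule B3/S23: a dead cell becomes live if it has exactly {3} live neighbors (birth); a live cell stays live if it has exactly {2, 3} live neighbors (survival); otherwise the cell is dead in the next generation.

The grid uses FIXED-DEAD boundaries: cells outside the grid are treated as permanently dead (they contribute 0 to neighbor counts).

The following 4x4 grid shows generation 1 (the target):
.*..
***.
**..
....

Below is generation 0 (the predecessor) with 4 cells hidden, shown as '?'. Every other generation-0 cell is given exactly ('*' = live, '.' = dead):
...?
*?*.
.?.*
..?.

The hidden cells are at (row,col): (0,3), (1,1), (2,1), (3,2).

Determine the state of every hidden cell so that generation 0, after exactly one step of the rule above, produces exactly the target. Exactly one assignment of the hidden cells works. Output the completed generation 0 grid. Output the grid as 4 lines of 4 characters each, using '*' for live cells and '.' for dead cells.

Hidden generation-0 cells (in order): (0,3), (1,1), (2,1), (3,2).
A hidden cell only influences target cells in its own 3x3 neighborhood. Try each of the 2^4 = 16 assignments, step the completed generation 0 forward once under B3/S23, and compare with the target:
  (0,3)=. (1,1)=. (2,1)=. (3,2)=. -> step gives (0,1)='.' but target has '*' -> reject
  (0,3)=. (1,1)=. (2,1)=. (3,2)=* -> step gives (0,1)='.' but target has '*' -> reject
  (0,3)=. (1,1)=. (2,1)=* (3,2)=. -> step gives (0,1)='.' but target has '*' -> reject
  (0,3)=. (1,1)=. (2,1)=* (3,2)=* -> step gives (0,1)='.' but target has '*' -> reject
  (0,3)=. (1,1)=* (2,1)=. (3,2)=. -> step gives (1,0)='.' but target has '*' -> reject
  (0,3)=. (1,1)=* (2,1)=. (3,2)=* -> step gives (1,0)='.' but target has '*' -> reject
  (0,3)=. (1,1)=* (2,1)=* (3,2)=. -> step reproduces the target at every cell -> ACCEPT
  (0,3)=. (1,1)=* (2,1)=* (3,2)=* -> step gives (2,1)='.' but target has '*' -> reject
  (0,3)=* (1,1)=. (2,1)=. (3,2)=. -> step gives (0,1)='.' but target has '*' -> reject
  (0,3)=* (1,1)=. (2,1)=. (3,2)=* -> step gives (0,1)='.' but target has '*' -> reject
  (0,3)=* (1,1)=. (2,1)=* (3,2)=. -> step gives (0,1)='.' but target has '*' -> reject
  (0,3)=* (1,1)=. (2,1)=* (3,2)=* -> step gives (0,1)='.' but target has '*' -> reject
  (0,3)=* (1,1)=* (2,1)=. (3,2)=. -> step gives (0,2)='*' but target has '.' -> reject
  (0,3)=* (1,1)=* (2,1)=. (3,2)=* -> step gives (0,2)='*' but target has '.' -> reject
  (0,3)=* (1,1)=* (2,1)=* (3,2)=. -> step gives (0,2)='*' but target has '.' -> reject
  (0,3)=* (1,1)=* (2,1)=* (3,2)=* -> step gives (0,2)='*' but target has '.' -> reject
Unique solution: (0,3)=dead, (1,1)=live, (2,1)=live, (3,2)=dead.
Check: live-neighbor counts of every cell in the completed generation 0:
2321
2332
3341
1121
Applying B3/S23 to generation 0 with these counts gives:
.*..
***.
**..
....
which matches the target exactly.

Answer: ....
***.
.*.*
....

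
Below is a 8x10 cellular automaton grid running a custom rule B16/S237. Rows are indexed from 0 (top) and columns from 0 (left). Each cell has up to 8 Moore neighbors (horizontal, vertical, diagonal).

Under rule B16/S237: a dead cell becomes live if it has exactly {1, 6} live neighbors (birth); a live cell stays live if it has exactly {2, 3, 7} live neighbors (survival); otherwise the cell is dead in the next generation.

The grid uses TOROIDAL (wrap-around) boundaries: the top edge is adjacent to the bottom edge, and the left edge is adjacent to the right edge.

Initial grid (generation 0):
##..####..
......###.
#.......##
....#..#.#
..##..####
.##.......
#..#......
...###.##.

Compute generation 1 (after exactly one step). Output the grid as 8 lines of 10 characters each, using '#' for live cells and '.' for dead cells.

Simulating step by step:
Generation 0 (given above): 30 live cells
Generation 1: 17 live cells
(generation 1 grid is the final answer)

Answer: ..........
..##......
##.##.....
..........
..##..##.#
.#...#....
...#......
...#...##.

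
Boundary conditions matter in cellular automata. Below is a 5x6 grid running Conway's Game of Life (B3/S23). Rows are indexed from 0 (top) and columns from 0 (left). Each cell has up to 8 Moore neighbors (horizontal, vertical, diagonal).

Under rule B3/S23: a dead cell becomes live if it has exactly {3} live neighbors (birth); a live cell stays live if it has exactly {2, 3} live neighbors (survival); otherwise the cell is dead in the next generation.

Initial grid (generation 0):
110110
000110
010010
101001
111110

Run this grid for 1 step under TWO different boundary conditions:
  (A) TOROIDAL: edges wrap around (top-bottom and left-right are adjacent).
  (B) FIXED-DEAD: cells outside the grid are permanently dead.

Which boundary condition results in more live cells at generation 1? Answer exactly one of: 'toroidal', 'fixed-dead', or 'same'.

Under TOROIDAL boundary, generation 1:
100000
110000
111010
000000
000000
Population = 7

Under FIXED-DEAD boundary, generation 1:
001110
110001
011011
100001
101110
Population = 16

Comparison: toroidal=7, fixed-dead=16 -> fixed-dead

Answer: fixed-dead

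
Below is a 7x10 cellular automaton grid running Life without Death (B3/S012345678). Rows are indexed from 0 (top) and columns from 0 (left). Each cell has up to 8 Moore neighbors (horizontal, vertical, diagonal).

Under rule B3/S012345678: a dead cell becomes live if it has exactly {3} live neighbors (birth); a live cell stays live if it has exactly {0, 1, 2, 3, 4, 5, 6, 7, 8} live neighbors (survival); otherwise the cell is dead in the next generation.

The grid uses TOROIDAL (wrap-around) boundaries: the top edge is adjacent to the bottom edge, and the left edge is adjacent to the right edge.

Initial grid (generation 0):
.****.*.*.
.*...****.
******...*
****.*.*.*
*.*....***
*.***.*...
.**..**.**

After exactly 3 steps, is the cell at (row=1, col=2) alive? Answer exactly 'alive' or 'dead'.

Simulating step by step:
Generation 0 (given above): 41 live cells
Generation 1: 42 live cells
.****.*.*.
.*...****.
******...*
****.*.*.*
*.*..*.***
*.***.*...
.**..**.**
Generation 2: 42 live cells
.****.*.*.
.*...****.
******...*
****.*.*.*
*.*..*.***
*.***.*...
.**..**.**
Generation 3: 42 live cells
.****.*.*.
.*...****.
******...*
****.*.*.*
*.*..*.***
*.***.*...
.**..**.**

Cell (1,2) at generation 3: 0 -> dead

Answer: dead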